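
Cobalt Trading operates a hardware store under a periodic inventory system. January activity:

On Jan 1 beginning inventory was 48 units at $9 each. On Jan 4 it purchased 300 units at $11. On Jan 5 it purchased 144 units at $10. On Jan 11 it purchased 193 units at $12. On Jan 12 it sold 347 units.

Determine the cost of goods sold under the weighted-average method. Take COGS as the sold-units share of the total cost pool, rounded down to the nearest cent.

COGS = $3,793.19

Jan 12, sell 347: 347/685 × $7,488.00 → $3,793.19
Ending inventory (cost pool remaining) = $3,694.81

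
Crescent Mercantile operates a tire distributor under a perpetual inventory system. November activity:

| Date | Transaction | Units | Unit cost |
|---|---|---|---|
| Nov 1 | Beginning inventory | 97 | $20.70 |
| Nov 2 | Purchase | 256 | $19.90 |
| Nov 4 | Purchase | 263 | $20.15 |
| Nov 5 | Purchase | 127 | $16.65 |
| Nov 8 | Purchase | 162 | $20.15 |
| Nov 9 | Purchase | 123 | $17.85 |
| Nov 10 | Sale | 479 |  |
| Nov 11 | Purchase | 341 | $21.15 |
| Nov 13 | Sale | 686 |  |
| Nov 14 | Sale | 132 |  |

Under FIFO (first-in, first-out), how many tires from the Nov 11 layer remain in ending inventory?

Nov 10, 479 sold [FIFO — oldest first]: 97 @ $20.70 + 256 @ $19.90 + 126 @ $20.15 = $9,641.20
Nov 13, 686 sold [FIFO — oldest first]: 137 @ $20.15 + 127 @ $16.65 + 162 @ $20.15 + 123 @ $17.85 + 137 @ $21.15 = $13,232.50
Nov 14, 132 sold [FIFO — oldest first]: 132 @ $21.15 = $2,791.80
Total COGS = $9,641.20 + $13,232.50 + $2,791.80 = $25,665.50
Ending inventory: 72 @ $21.15 = $1,522.80

72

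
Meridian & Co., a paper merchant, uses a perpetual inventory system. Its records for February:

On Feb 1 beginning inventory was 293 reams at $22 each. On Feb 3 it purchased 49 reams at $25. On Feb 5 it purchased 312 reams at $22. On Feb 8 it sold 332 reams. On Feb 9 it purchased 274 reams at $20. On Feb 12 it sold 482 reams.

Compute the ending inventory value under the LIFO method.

Ending inventory = $2,508

Feb 8, 332 sold [LIFO — newest first]: 312 @ $22 + 20 @ $25 = $7,364
Feb 12, 482 sold [LIFO — newest first]: 274 @ $20 + 29 @ $25 + 179 @ $22 = $10,143
Total COGS = $7,364 + $10,143 = $17,507
Ending inventory: 114 @ $22 = $2,508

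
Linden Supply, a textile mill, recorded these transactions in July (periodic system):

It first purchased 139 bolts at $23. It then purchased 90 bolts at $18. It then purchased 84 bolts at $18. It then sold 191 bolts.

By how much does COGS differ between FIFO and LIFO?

$610

FIFO COGS: 139 @ $23 + 52 @ $18 = $4,133
LIFO COGS: 84 @ $18 + 90 @ $18 + 17 @ $23 = $3,523
Difference = |$4,133 − $3,523| = $610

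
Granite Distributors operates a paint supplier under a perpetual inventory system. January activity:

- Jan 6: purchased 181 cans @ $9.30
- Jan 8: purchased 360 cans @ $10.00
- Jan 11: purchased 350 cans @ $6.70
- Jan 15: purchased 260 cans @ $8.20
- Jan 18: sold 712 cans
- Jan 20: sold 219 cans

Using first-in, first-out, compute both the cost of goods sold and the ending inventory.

Jan 18, 712 sold [FIFO — oldest first]: 181 @ $9.30 + 360 @ $10.00 + 171 @ $6.70 = $6,429.00
Jan 20, 219 sold [FIFO — oldest first]: 179 @ $6.70 + 40 @ $8.20 = $1,527.30
Total COGS = $6,429.00 + $1,527.30 = $7,956.30
Ending inventory: 220 @ $8.20 = $1,804.00
Check: goods available $9,760.30 = COGS $7,956.30 + ending $1,804.00

COGS = $7,956.30; ending inventory = $1,804.00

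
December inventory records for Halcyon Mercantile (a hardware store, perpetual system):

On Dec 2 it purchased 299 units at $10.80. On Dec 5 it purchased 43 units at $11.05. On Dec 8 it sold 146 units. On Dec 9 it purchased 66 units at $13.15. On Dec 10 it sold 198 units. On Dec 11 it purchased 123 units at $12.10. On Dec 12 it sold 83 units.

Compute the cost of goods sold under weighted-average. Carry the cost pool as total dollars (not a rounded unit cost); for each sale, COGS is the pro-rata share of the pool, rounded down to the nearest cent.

After Dec 2: 299 on hand, pool $3,229.20 (≈ $10.8000 each)
After Dec 5: 342 on hand, pool $3,704.35 (≈ $10.8314 each)
Dec 8, sell 146: 146/342 × $3,704.35 → $1,581.38
After Dec 9: 262 on hand, pool $2,990.87 (≈ $11.4155 each)
Dec 10, sell 198: 198/262 × $2,990.87 → $2,260.27
After Dec 11: 187 on hand, pool $2,218.90 (≈ $11.8658 each)
Dec 12, sell 83: 83/187 × $2,218.90 → $984.85
Total COGS = $1,581.38 + $2,260.27 + $984.85 = $4,826.50
Ending inventory (cost pool remaining) = $1,234.05

COGS = $4,826.50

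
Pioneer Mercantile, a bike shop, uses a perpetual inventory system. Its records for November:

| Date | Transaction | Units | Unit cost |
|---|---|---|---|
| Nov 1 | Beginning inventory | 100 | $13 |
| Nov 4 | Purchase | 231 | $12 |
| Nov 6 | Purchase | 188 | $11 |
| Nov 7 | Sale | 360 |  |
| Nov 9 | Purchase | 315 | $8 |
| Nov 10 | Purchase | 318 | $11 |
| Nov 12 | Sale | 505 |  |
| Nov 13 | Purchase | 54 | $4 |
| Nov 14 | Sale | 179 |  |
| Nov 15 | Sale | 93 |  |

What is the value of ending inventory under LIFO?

Ending inventory = $897

Nov 7, 360 sold [LIFO — newest first]: 188 @ $11 + 172 @ $12 = $4,132
Nov 12, 505 sold [LIFO — newest first]: 318 @ $11 + 187 @ $8 = $4,994
Nov 14, 179 sold [LIFO — newest first]: 54 @ $4 + 125 @ $8 = $1,216
Nov 15, 93 sold [LIFO — newest first]: 3 @ $8 + 59 @ $12 + 31 @ $13 = $1,135
Total COGS = $4,132 + $4,994 + $1,216 + $1,135 = $11,477
Ending inventory: 69 @ $13 = $897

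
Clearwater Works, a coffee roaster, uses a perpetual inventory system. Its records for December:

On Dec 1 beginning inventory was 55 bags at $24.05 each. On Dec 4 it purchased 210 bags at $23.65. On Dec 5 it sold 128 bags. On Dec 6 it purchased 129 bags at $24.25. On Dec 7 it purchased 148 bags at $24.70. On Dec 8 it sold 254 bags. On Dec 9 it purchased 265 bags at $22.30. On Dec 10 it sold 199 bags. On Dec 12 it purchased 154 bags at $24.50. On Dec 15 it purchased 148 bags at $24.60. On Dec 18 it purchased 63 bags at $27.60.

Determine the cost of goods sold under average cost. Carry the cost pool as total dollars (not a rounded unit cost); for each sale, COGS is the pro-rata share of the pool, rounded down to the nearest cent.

After Dec 1: 55 on hand, pool $1,322.75 (≈ $24.0500 each)
After Dec 4: 265 on hand, pool $6,289.25 (≈ $23.7330 each)
Dec 5, sell 128: 128/265 × $6,289.25 → $3,037.82
After Dec 6: 266 on hand, pool $6,379.68 (≈ $23.9838 each)
After Dec 7: 414 on hand, pool $10,035.28 (≈ $24.2398 each)
Dec 8, sell 254: 254/414 × $10,035.28 → $6,156.91
After Dec 9: 425 on hand, pool $9,787.87 (≈ $23.0303 each)
Dec 10, sell 199: 199/425 × $9,787.87 → $4,583.02
After Dec 12: 380 on hand, pool $8,977.85 (≈ $23.6259 each)
After Dec 15: 528 on hand, pool $12,618.65 (≈ $23.8990 each)
After Dec 18: 591 on hand, pool $14,357.45 (≈ $24.2935 each)
Total COGS = $3,037.82 + $6,156.91 + $4,583.02 = $13,777.75
Ending inventory (cost pool remaining) = $14,357.45
Check: goods available $28,135.20 = COGS $13,777.75 + ending $14,357.45

COGS = $13,777.75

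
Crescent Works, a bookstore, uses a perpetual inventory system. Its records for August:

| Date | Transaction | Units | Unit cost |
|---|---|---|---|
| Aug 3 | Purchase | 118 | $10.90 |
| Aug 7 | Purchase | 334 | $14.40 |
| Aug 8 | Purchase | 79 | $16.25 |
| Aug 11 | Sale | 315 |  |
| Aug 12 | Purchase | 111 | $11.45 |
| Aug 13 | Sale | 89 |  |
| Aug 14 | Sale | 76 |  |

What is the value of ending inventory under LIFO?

Ending inventory = $1,919.80

Aug 11, 315 sold [LIFO — newest first]: 79 @ $16.25 + 236 @ $14.40 = $4,682.15
Aug 13, 89 sold [LIFO — newest first]: 89 @ $11.45 = $1,019.05
Aug 14, 76 sold [LIFO — newest first]: 22 @ $11.45 + 54 @ $14.40 = $1,029.50
Total COGS = $4,682.15 + $1,019.05 + $1,029.50 = $6,730.70
Ending inventory: 118 @ $10.90 + 44 @ $14.40 = $1,919.80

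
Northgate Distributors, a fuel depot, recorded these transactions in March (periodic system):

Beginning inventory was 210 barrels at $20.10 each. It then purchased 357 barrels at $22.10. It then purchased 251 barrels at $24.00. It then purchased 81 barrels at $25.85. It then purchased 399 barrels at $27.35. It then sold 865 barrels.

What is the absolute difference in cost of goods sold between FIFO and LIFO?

FIFO COGS: 210 @ $20.10 + 357 @ $22.10 + 251 @ $24.00 + 47 @ $25.85 = $19,349.65
LIFO COGS: 399 @ $27.35 + 81 @ $25.85 + 251 @ $24.00 + 134 @ $22.10 = $21,991.90
Difference = |$19,349.65 − $21,991.90| = $2,642.25

$2,642.25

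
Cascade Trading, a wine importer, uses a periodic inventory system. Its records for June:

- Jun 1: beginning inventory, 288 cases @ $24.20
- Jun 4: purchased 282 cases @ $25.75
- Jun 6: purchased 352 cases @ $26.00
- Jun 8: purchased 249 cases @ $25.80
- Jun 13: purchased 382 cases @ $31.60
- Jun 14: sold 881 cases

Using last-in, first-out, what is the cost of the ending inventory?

Ending inventory = $16,883.10

Jun 14, 881 sold [LIFO — newest first]: 382 @ $31.60 + 249 @ $25.80 + 250 @ $26.00 = $24,995.40
Ending inventory: 288 @ $24.20 + 282 @ $25.75 + 102 @ $26.00 = $16,883.10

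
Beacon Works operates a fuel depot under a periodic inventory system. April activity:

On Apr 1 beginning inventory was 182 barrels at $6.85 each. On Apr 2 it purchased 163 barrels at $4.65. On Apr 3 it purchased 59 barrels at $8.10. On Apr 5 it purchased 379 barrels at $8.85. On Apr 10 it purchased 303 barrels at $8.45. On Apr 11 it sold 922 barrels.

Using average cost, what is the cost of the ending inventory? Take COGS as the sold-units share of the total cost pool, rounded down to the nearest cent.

Apr 11, sell 922: 922/1086 × $8,397.05 → $7,128.98
Ending inventory (cost pool remaining) = $1,268.07

Ending inventory = $1,268.07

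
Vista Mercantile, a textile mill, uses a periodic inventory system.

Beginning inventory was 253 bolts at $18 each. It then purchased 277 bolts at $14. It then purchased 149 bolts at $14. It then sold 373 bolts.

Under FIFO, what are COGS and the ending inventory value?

COGS = $6,234; ending inventory = $4,284

Sale 1 (373) [FIFO — oldest first]: 253 @ $18 + 120 @ $14 = $6,234
Ending inventory: 157 @ $14 + 149 @ $14 = $4,284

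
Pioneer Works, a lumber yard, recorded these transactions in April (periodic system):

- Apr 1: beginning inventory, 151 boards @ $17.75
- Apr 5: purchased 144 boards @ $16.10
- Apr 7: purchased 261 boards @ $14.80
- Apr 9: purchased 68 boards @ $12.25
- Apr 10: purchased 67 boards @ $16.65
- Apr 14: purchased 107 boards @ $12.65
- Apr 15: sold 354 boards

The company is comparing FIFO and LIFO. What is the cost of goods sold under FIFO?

FIFO COGS: 151 @ $17.75 + 144 @ $16.10 + 59 @ $14.80 = $5,871.85
LIFO COGS: 107 @ $12.65 + 67 @ $16.65 + 68 @ $12.25 + 112 @ $14.80 = $4,959.70

COGS = $5,871.85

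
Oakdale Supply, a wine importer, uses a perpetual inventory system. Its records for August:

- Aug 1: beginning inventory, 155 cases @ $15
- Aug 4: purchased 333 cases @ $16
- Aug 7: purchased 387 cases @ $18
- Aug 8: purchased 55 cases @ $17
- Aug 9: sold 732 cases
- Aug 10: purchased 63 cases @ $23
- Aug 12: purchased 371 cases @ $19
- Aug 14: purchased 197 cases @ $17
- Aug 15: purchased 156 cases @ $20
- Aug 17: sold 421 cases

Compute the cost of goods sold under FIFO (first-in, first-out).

COGS = $20,043

Aug 9, 732 sold [FIFO — oldest first]: 155 @ $15 + 333 @ $16 + 244 @ $18 = $12,045
Aug 17, 421 sold [FIFO — oldest first]: 143 @ $18 + 55 @ $17 + 63 @ $23 + 160 @ $19 = $7,998
Total COGS = $12,045 + $7,998 = $20,043
Ending inventory: 211 @ $19 + 197 @ $17 + 156 @ $20 = $10,478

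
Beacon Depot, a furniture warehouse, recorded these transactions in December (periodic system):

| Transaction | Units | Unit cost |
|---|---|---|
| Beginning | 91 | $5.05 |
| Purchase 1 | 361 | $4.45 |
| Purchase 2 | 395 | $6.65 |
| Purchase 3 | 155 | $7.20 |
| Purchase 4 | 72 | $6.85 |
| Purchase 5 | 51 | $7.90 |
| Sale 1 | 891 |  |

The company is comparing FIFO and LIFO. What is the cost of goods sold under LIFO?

FIFO COGS: 91 @ $5.05 + 361 @ $4.45 + 395 @ $6.65 + 44 @ $7.20 = $5,009.55
LIFO COGS: 51 @ $7.90 + 72 @ $6.85 + 155 @ $7.20 + 395 @ $6.65 + 218 @ $4.45 = $5,608.95

COGS = $5,608.95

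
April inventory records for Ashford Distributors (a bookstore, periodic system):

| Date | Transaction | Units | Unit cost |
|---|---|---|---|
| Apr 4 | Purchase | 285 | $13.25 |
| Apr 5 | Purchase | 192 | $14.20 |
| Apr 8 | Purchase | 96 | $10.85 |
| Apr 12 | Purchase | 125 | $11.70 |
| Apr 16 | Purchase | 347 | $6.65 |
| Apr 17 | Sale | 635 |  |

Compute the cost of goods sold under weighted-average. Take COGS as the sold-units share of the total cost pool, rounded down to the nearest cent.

COGS = $6,875.19

Apr 17, sell 635: 635/1045 × $11,314.30 → $6,875.19
Ending inventory (cost pool remaining) = $4,439.11
Check: goods available $11,314.30 = COGS $6,875.19 + ending $4,439.11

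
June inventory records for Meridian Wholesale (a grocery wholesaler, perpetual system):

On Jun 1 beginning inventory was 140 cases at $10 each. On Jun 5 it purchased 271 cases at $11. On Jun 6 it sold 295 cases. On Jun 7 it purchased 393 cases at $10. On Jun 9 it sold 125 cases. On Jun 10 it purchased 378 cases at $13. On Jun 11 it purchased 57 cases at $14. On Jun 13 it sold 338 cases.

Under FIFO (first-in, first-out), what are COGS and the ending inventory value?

Jun 6, 295 sold [FIFO — oldest first]: 140 @ $10 + 155 @ $11 = $3,105
Jun 9, 125 sold [FIFO — oldest first]: 116 @ $11 + 9 @ $10 = $1,366
Jun 13, 338 sold [FIFO — oldest first]: 338 @ $10 = $3,380
Total COGS = $3,105 + $1,366 + $3,380 = $7,851
Ending inventory: 46 @ $10 + 378 @ $13 + 57 @ $14 = $6,172
Check: goods available $14,023 = COGS $7,851 + ending $6,172

COGS = $7,851; ending inventory = $6,172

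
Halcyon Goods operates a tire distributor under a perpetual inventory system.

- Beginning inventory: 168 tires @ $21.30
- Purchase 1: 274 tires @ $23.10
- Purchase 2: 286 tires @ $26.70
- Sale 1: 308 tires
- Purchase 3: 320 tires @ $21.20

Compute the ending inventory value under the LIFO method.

Sale 1 (308) [LIFO — newest first]: 286 @ $26.70 + 22 @ $23.10 = $8,144.40
Ending inventory: 168 @ $21.30 + 252 @ $23.10 + 320 @ $21.20 = $16,183.60

Ending inventory = $16,183.60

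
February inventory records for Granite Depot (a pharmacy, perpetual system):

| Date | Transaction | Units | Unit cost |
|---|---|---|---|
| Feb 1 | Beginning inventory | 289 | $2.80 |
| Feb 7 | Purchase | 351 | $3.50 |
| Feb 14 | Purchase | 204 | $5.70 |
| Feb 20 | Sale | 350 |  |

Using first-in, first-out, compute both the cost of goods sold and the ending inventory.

COGS = $1,022.70; ending inventory = $2,177.80

Feb 20, 350 sold [FIFO — oldest first]: 289 @ $2.80 + 61 @ $3.50 = $1,022.70
Ending inventory: 290 @ $3.50 + 204 @ $5.70 = $2,177.80
Check: goods available $3,200.50 = COGS $1,022.70 + ending $2,177.80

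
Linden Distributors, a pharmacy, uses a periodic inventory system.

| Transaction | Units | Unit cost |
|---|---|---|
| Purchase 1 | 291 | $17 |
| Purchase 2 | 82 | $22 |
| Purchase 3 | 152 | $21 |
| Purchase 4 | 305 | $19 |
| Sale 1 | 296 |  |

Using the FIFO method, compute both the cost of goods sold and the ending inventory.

Sale 1 (296) [FIFO — oldest first]: 291 @ $17 + 5 @ $22 = $5,057
Ending inventory: 77 @ $22 + 152 @ $21 + 305 @ $19 = $10,681
Check: goods available $15,738 = COGS $5,057 + ending $10,681

COGS = $5,057; ending inventory = $10,681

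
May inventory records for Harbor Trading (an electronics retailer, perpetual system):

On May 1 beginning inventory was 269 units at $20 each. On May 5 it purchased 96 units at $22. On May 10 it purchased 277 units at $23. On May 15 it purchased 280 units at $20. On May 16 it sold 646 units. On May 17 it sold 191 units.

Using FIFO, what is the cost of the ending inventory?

May 16, 646 sold [FIFO — oldest first]: 269 @ $20 + 96 @ $22 + 277 @ $23 + 4 @ $20 = $13,943
May 17, 191 sold [FIFO — oldest first]: 191 @ $20 = $3,820
Total COGS = $13,943 + $3,820 = $17,763
Ending inventory: 85 @ $20 = $1,700

Ending inventory = $1,700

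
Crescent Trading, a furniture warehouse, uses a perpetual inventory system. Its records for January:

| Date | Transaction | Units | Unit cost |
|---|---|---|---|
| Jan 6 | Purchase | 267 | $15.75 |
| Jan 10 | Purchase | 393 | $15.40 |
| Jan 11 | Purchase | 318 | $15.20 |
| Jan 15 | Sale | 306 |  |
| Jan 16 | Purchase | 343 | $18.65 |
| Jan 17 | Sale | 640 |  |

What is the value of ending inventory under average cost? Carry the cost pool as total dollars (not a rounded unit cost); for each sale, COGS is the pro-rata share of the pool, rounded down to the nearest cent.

After Jan 6: 267 on hand, pool $4,205.25 (≈ $15.7500 each)
After Jan 10: 660 on hand, pool $10,257.45 (≈ $15.5416 each)
After Jan 11: 978 on hand, pool $15,091.05 (≈ $15.4305 each)
Jan 15, sell 306: 306/978 × $15,091.05 → $4,721.73
After Jan 16: 1015 on hand, pool $16,766.27 (≈ $16.5185 each)
Jan 17, sell 640: 640/1015 × $16,766.27 → $10,571.83
Total COGS = $4,721.73 + $10,571.83 = $15,293.56
Ending inventory (cost pool remaining) = $6,194.44

Ending inventory = $6,194.44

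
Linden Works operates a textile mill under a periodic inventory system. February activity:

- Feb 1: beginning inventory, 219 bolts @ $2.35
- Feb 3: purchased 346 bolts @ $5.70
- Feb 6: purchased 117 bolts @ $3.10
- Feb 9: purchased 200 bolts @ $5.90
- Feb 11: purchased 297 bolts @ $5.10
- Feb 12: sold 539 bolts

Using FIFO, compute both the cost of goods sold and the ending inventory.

COGS = $2,338.65; ending inventory = $3,205.60

Feb 12, 539 sold [FIFO — oldest first]: 219 @ $2.35 + 320 @ $5.70 = $2,338.65
Ending inventory: 26 @ $5.70 + 117 @ $3.10 + 200 @ $5.90 + 297 @ $5.10 = $3,205.60
Check: goods available $5,544.25 = COGS $2,338.65 + ending $3,205.60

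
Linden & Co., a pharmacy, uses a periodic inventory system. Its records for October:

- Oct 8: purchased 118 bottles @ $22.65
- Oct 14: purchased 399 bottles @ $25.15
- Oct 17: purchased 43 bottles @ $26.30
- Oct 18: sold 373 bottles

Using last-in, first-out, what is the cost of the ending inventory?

Ending inventory = $4,408.05

Oct 18, 373 sold [LIFO — newest first]: 43 @ $26.30 + 330 @ $25.15 = $9,430.40
Ending inventory: 118 @ $22.65 + 69 @ $25.15 = $4,408.05
Check: goods available $13,838.45 = COGS $9,430.40 + ending $4,408.05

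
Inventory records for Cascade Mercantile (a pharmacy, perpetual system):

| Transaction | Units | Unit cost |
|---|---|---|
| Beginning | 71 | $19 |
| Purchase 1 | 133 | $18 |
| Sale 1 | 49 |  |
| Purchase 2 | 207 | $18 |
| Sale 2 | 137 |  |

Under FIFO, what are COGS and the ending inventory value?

COGS = $3,419; ending inventory = $4,050

Sale 1 (49) [FIFO — oldest first]: 49 @ $19 = $931
Sale 2 (137) [FIFO — oldest first]: 22 @ $19 + 115 @ $18 = $2,488
Total COGS = $931 + $2,488 = $3,419
Ending inventory: 18 @ $18 + 207 @ $18 = $4,050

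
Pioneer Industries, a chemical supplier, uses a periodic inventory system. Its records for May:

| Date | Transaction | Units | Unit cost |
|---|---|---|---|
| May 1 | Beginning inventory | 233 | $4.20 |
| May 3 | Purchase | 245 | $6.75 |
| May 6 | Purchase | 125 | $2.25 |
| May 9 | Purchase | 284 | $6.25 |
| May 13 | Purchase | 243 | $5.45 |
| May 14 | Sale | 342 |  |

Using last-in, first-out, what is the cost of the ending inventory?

May 14, 342 sold [LIFO — newest first]: 243 @ $5.45 + 99 @ $6.25 = $1,943.10
Ending inventory: 233 @ $4.20 + 245 @ $6.75 + 125 @ $2.25 + 185 @ $6.25 = $4,069.85

Ending inventory = $4,069.85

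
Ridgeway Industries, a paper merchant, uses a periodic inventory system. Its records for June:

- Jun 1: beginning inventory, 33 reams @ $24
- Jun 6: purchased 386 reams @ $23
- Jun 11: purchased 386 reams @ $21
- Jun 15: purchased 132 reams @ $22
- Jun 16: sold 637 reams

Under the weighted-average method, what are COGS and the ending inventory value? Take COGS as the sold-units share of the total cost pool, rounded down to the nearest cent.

Jun 16, sell 637: 637/937 × $20,680.00 → $14,058.86
Ending inventory (cost pool remaining) = $6,621.14
Check: goods available $20,680.00 = COGS $14,058.86 + ending $6,621.14

COGS = $14,058.86; ending inventory = $6,621.14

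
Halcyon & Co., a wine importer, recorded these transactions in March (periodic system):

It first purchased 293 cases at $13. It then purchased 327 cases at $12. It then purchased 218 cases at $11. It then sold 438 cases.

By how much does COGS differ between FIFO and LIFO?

FIFO COGS: 293 @ $13 + 145 @ $12 = $5,549
LIFO COGS: 218 @ $11 + 220 @ $12 = $5,038
Difference = |$5,549 − $5,038| = $511

$511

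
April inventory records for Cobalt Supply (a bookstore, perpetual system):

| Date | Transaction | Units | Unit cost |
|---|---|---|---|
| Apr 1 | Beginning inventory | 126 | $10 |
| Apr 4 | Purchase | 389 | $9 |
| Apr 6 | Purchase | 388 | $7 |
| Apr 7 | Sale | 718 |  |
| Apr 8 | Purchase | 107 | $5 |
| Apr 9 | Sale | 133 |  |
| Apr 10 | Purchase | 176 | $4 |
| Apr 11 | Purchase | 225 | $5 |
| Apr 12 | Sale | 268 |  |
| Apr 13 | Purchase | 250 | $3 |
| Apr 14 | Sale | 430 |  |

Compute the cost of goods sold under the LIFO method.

COGS = $9,471

Apr 7, 718 sold [LIFO — newest first]: 388 @ $7 + 330 @ $9 = $5,686
Apr 9, 133 sold [LIFO — newest first]: 107 @ $5 + 26 @ $9 = $769
Apr 12, 268 sold [LIFO — newest first]: 225 @ $5 + 43 @ $4 = $1,297
Apr 14, 430 sold [LIFO — newest first]: 250 @ $3 + 133 @ $4 + 33 @ $9 + 14 @ $10 = $1,719
Total COGS = $5,686 + $769 + $1,297 + $1,719 = $9,471
Ending inventory: 112 @ $10 = $1,120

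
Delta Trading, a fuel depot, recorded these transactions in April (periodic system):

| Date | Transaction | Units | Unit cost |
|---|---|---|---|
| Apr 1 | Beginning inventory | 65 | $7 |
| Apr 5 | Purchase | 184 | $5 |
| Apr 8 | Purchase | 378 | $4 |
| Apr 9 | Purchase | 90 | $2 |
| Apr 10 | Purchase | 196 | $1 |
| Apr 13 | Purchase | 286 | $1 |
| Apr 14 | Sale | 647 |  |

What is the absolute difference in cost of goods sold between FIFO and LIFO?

FIFO COGS: 65 @ $7 + 184 @ $5 + 378 @ $4 + 20 @ $2 = $2,927
LIFO COGS: 286 @ $1 + 196 @ $1 + 90 @ $2 + 75 @ $4 = $962
Difference = |$2,927 − $962| = $1,965

$1,965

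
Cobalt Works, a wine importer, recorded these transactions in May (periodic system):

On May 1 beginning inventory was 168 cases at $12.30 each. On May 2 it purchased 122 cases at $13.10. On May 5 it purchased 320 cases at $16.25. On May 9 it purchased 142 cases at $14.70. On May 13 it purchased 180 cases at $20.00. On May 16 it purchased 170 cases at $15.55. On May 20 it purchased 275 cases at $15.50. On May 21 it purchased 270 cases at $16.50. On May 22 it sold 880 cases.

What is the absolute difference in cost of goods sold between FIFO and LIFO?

FIFO COGS: 168 @ $12.30 + 122 @ $13.10 + 320 @ $16.25 + 142 @ $14.70 + 128 @ $20.00 = $13,512.00
LIFO COGS: 270 @ $16.50 + 275 @ $15.50 + 170 @ $15.55 + 165 @ $20.00 = $14,661.00
Difference = |$13,512.00 − $14,661.00| = $1,149.00

$1,149.00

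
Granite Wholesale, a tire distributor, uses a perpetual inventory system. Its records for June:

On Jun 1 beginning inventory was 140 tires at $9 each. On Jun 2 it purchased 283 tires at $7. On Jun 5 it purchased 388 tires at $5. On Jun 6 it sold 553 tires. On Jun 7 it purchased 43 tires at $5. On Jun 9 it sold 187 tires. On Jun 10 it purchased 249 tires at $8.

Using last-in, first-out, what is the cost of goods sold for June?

Jun 6, 553 sold [LIFO — newest first]: 388 @ $5 + 165 @ $7 = $3,095
Jun 9, 187 sold [LIFO — newest first]: 43 @ $5 + 118 @ $7 + 26 @ $9 = $1,275
Total COGS = $3,095 + $1,275 = $4,370
Ending inventory: 114 @ $9 + 249 @ $8 = $3,018

COGS = $4,370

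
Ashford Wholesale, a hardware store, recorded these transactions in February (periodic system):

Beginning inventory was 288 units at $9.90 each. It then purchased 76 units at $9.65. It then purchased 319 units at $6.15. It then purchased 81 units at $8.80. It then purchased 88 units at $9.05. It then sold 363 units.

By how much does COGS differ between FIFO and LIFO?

FIFO COGS: 288 @ $9.90 + 75 @ $9.65 = $3,574.95
LIFO COGS: 88 @ $9.05 + 81 @ $8.80 + 194 @ $6.15 = $2,702.30
Difference = |$3,574.95 − $2,702.30| = $872.65

$872.65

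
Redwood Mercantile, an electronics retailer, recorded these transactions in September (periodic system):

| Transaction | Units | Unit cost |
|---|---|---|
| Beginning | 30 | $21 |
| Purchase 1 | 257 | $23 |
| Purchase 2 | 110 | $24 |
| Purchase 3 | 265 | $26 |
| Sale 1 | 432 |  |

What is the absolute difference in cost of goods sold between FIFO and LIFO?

$750

FIFO COGS: 30 @ $21 + 257 @ $23 + 110 @ $24 + 35 @ $26 = $10,091
LIFO COGS: 265 @ $26 + 110 @ $24 + 57 @ $23 = $10,841
Difference = |$10,091 − $10,841| = $750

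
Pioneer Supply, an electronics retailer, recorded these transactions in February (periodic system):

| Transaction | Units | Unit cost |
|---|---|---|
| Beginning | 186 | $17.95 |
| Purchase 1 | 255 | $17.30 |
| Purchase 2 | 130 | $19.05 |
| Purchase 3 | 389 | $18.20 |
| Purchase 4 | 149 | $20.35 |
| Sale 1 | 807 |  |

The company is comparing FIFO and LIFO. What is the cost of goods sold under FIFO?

COGS = $14,521.90

FIFO COGS: 186 @ $17.95 + 255 @ $17.30 + 130 @ $19.05 + 236 @ $18.20 = $14,521.90
LIFO COGS: 149 @ $20.35 + 389 @ $18.20 + 130 @ $19.05 + 139 @ $17.30 = $14,993.15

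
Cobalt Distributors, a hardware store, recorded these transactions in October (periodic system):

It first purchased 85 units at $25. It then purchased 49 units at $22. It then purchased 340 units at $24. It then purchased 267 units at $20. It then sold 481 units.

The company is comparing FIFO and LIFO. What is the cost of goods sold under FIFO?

FIFO COGS: 85 @ $25 + 49 @ $22 + 340 @ $24 + 7 @ $20 = $11,503
LIFO COGS: 267 @ $20 + 214 @ $24 = $10,476

COGS = $11,503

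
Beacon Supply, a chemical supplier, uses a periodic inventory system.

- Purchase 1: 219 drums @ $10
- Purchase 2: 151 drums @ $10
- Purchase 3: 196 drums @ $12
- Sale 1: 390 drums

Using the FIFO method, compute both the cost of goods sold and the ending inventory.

COGS = $3,940; ending inventory = $2,112

Sale 1 (390) [FIFO — oldest first]: 219 @ $10 + 151 @ $10 + 20 @ $12 = $3,940
Ending inventory: 176 @ $12 = $2,112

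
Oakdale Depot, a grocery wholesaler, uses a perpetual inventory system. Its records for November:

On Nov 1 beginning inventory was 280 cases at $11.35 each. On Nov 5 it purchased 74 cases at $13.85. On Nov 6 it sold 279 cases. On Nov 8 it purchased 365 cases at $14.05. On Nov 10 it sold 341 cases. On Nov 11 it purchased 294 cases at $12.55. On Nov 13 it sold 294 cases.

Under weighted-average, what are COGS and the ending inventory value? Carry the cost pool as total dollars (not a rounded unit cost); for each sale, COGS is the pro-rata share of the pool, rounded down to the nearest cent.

COGS = $11,750.24; ending inventory = $1,270.61

After Nov 1: 280 on hand, pool $3,178.00 (≈ $11.3500 each)
After Nov 5: 354 on hand, pool $4,202.90 (≈ $11.8726 each)
Nov 6, sell 279: 279/354 × $4,202.90 → $3,312.45
After Nov 8: 440 on hand, pool $6,018.70 (≈ $13.6789 each)
Nov 10, sell 341: 341/440 × $6,018.70 → $4,664.49
After Nov 11: 393 on hand, pool $5,043.91 (≈ $12.8344 each)
Nov 13, sell 294: 294/393 × $5,043.91 → $3,773.30
Total COGS = $3,312.45 + $4,664.49 + $3,773.30 = $11,750.24
Ending inventory (cost pool remaining) = $1,270.61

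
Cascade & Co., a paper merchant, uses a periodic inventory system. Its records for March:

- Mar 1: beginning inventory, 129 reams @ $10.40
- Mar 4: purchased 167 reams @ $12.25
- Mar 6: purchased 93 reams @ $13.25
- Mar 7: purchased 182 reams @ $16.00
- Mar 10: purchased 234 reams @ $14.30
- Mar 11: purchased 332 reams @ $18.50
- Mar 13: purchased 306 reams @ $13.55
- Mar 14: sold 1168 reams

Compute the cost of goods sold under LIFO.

Mar 14, 1168 sold [LIFO — newest first]: 306 @ $13.55 + 332 @ $18.50 + 234 @ $14.30 + 182 @ $16.00 + 93 @ $13.25 + 21 @ $12.25 = $18,036.00
Ending inventory: 129 @ $10.40 + 146 @ $12.25 = $3,130.10

COGS = $18,036.00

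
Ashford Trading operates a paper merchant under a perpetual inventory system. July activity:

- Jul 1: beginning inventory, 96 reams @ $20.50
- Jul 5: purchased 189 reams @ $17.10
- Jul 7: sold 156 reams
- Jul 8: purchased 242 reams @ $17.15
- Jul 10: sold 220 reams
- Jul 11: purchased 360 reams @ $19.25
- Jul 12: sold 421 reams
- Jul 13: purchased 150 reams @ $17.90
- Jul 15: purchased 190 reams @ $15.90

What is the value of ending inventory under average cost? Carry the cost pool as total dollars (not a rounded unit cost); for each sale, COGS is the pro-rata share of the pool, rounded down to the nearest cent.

Ending inventory = $7,392.78

After Jul 1: 96 on hand, pool $1,968.00 (≈ $20.5000 each)
After Jul 5: 285 on hand, pool $5,199.90 (≈ $18.2453 each)
Jul 7, sell 156: 156/285 × $5,199.90 → $2,846.26
After Jul 8: 371 on hand, pool $6,503.94 (≈ $17.5308 each)
Jul 10, sell 220: 220/371 × $6,503.94 → $3,856.78
After Jul 11: 511 on hand, pool $9,577.16 (≈ $18.7420 each)
Jul 12, sell 421: 421/511 × $9,577.16 → $7,890.38
After Jul 13: 240 on hand, pool $4,371.78 (≈ $18.2157 each)
After Jul 15: 430 on hand, pool $7,392.78 (≈ $17.1925 each)
Total COGS = $2,846.26 + $3,856.78 + $7,890.38 = $14,593.42
Ending inventory (cost pool remaining) = $7,392.78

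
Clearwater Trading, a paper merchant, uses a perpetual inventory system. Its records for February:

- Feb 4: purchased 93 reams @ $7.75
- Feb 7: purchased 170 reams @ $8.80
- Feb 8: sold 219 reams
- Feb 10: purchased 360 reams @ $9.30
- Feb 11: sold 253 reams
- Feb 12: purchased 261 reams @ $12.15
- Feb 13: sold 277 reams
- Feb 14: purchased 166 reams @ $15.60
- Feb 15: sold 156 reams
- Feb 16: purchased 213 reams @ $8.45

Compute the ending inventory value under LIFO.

Ending inventory = $3,143.15

Feb 8, 219 sold [LIFO — newest first]: 170 @ $8.80 + 49 @ $7.75 = $1,875.75
Feb 11, 253 sold [LIFO — newest first]: 253 @ $9.30 = $2,352.90
Feb 13, 277 sold [LIFO — newest first]: 261 @ $12.15 + 16 @ $9.30 = $3,319.95
Feb 15, 156 sold [LIFO — newest first]: 156 @ $15.60 = $2,433.60
Total COGS = $1,875.75 + $2,352.90 + $3,319.95 + $2,433.60 = $9,982.20
Ending inventory: 44 @ $7.75 + 91 @ $9.30 + 10 @ $15.60 + 213 @ $8.45 = $3,143.15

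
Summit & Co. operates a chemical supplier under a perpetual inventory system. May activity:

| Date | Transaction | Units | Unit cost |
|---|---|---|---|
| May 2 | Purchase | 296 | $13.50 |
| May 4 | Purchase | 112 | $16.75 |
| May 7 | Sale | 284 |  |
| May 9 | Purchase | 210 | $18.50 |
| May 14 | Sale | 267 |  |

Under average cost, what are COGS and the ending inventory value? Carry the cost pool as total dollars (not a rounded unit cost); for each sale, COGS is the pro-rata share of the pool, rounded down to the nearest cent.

After May 2: 296 on hand, pool $3,996.00 (≈ $13.5000 each)
After May 4: 408 on hand, pool $5,872.00 (≈ $14.3922 each)
May 7, sell 284: 284/408 × $5,872.00 → $4,087.37
After May 9: 334 on hand, pool $5,669.63 (≈ $16.9749 each)
May 14, sell 267: 267/334 × $5,669.63 → $4,532.30
Total COGS = $4,087.37 + $4,532.30 = $8,619.67
Ending inventory (cost pool remaining) = $1,137.33

COGS = $8,619.67; ending inventory = $1,137.33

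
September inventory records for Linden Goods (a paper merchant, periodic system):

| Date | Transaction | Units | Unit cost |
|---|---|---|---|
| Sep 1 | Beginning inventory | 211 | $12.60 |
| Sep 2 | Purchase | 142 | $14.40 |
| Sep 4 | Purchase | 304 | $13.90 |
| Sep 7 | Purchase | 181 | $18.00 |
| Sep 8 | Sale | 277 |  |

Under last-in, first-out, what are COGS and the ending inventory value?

COGS = $4,592.40; ending inventory = $7,594.60

Sep 8, 277 sold [LIFO — newest first]: 181 @ $18.00 + 96 @ $13.90 = $4,592.40
Ending inventory: 211 @ $12.60 + 142 @ $14.40 + 208 @ $13.90 = $7,594.60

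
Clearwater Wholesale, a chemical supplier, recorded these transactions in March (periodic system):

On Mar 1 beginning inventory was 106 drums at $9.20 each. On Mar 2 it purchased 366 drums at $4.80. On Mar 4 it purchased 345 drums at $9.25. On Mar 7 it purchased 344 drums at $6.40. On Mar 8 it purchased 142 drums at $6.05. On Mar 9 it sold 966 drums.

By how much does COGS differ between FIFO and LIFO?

$23.10

FIFO COGS: 106 @ $9.20 + 366 @ $4.80 + 345 @ $9.25 + 149 @ $6.40 = $6,876.85
LIFO COGS: 142 @ $6.05 + 344 @ $6.40 + 345 @ $9.25 + 135 @ $4.80 = $6,899.95
Difference = |$6,876.85 − $6,899.95| = $23.10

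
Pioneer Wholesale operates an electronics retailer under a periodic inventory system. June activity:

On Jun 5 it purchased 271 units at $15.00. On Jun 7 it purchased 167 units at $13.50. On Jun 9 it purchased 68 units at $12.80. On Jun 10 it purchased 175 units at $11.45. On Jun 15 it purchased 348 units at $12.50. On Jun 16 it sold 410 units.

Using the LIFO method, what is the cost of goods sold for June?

COGS = $5,059.90

Jun 16, 410 sold [LIFO — newest first]: 348 @ $12.50 + 62 @ $11.45 = $5,059.90
Ending inventory: 271 @ $15.00 + 167 @ $13.50 + 68 @ $12.80 + 113 @ $11.45 = $8,483.75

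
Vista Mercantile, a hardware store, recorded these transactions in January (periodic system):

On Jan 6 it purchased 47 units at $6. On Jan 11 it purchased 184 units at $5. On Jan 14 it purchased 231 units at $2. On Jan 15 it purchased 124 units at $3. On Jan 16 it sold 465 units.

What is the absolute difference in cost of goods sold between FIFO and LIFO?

$289

FIFO COGS: 47 @ $6 + 184 @ $5 + 231 @ $2 + 3 @ $3 = $1,673
LIFO COGS: 124 @ $3 + 231 @ $2 + 110 @ $5 = $1,384
Difference = |$1,673 − $1,384| = $289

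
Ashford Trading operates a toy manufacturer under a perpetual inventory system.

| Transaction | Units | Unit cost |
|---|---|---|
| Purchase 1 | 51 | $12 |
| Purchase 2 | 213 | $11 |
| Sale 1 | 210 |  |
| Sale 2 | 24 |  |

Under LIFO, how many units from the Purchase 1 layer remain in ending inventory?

Sale 1 (210) [LIFO — newest first]: 210 @ $11 = $2,310
Sale 2 (24) [LIFO — newest first]: 3 @ $11 + 21 @ $12 = $285
Total COGS = $2,310 + $285 = $2,595
Ending inventory: 30 @ $12 = $360

30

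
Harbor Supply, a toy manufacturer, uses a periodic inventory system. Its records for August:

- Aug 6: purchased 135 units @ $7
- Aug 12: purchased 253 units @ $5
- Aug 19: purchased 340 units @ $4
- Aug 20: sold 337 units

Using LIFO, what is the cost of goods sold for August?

COGS = $1,348

Aug 20, 337 sold [LIFO — newest first]: 337 @ $4 = $1,348
Ending inventory: 135 @ $7 + 253 @ $5 + 3 @ $4 = $2,222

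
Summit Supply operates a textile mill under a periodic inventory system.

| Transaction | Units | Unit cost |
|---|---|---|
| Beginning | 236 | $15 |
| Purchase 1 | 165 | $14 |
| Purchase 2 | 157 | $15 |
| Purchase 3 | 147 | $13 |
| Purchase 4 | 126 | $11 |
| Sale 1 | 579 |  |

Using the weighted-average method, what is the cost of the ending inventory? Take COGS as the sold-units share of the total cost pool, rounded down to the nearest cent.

Ending inventory = $3,487.98

Sale 1, sell 579: 579/831 × $11,502.00 → $8,014.02
Ending inventory (cost pool remaining) = $3,487.98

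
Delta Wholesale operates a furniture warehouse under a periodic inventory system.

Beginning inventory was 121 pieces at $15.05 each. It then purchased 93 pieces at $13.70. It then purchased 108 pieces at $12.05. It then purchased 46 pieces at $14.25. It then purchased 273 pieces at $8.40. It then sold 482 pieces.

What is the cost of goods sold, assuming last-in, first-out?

Sale 1 (482) [LIFO — newest first]: 273 @ $8.40 + 46 @ $14.25 + 108 @ $12.05 + 55 @ $13.70 = $5,003.60
Ending inventory: 121 @ $15.05 + 38 @ $13.70 = $2,341.65
Check: goods available $7,345.25 = COGS $5,003.60 + ending $2,341.65

COGS = $5,003.60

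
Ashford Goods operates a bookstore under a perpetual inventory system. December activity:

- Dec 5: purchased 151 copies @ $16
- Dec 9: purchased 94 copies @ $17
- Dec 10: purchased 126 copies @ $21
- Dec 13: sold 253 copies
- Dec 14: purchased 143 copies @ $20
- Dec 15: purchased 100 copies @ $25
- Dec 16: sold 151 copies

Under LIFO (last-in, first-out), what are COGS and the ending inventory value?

COGS = $8,292; ending inventory = $3,728

Dec 13, 253 sold [LIFO — newest first]: 126 @ $21 + 94 @ $17 + 33 @ $16 = $4,772
Dec 16, 151 sold [LIFO — newest first]: 100 @ $25 + 51 @ $20 = $3,520
Total COGS = $4,772 + $3,520 = $8,292
Ending inventory: 118 @ $16 + 92 @ $20 = $3,728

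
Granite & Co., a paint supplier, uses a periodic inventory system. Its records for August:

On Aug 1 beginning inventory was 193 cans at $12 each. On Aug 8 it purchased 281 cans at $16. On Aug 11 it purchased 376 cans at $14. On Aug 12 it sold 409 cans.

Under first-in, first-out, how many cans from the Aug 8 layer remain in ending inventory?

65

Aug 12, 409 sold [FIFO — oldest first]: 193 @ $12 + 216 @ $16 = $5,772
Ending inventory: 65 @ $16 + 376 @ $14 = $6,304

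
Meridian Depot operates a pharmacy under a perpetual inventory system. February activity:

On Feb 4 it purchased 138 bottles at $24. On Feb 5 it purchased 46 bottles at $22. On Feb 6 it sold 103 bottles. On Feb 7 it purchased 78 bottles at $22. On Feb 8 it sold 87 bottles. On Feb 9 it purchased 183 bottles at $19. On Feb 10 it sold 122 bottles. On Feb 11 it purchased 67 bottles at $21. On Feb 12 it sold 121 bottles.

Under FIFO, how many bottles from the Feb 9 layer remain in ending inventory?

12

Feb 6, 103 sold [FIFO — oldest first]: 103 @ $24 = $2,472
Feb 8, 87 sold [FIFO — oldest first]: 35 @ $24 + 46 @ $22 + 6 @ $22 = $1,984
Feb 10, 122 sold [FIFO — oldest first]: 72 @ $22 + 50 @ $19 = $2,534
Feb 12, 121 sold [FIFO — oldest first]: 121 @ $19 = $2,299
Total COGS = $2,472 + $1,984 + $2,534 + $2,299 = $9,289
Ending inventory: 12 @ $19 + 67 @ $21 = $1,635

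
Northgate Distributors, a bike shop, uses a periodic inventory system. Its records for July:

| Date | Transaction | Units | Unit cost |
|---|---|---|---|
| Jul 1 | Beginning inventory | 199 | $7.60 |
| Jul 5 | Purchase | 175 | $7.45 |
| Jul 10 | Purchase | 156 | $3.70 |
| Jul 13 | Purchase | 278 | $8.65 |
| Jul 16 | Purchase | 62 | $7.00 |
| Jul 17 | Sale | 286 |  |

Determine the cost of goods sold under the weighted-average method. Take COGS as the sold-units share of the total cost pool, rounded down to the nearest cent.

Jul 17, sell 286: 286/870 × $6,232.05 → $2,048.69
Ending inventory (cost pool remaining) = $4,183.36

COGS = $2,048.69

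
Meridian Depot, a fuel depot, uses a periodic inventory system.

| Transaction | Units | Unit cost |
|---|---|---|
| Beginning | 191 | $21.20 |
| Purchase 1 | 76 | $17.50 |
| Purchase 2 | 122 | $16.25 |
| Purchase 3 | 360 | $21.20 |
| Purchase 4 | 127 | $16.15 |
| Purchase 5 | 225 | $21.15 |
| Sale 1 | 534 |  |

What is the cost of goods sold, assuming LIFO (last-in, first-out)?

COGS = $10,668.20

Sale 1 (534) [LIFO — newest first]: 225 @ $21.15 + 127 @ $16.15 + 182 @ $21.20 = $10,668.20
Ending inventory: 191 @ $21.20 + 76 @ $17.50 + 122 @ $16.25 + 178 @ $21.20 = $11,135.30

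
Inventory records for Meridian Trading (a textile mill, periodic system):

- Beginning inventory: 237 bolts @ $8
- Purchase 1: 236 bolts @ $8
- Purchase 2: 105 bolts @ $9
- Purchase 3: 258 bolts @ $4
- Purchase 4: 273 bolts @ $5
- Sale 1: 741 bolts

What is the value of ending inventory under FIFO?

Ending inventory = $1,745

Sale 1 (741) [FIFO — oldest first]: 237 @ $8 + 236 @ $8 + 105 @ $9 + 163 @ $4 = $5,381
Ending inventory: 95 @ $4 + 273 @ $5 = $1,745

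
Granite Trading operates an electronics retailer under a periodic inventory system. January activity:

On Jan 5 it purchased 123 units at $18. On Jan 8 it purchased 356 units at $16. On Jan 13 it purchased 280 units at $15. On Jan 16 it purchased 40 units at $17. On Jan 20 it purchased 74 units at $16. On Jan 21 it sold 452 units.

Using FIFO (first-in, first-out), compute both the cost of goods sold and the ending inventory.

Jan 21, 452 sold [FIFO — oldest first]: 123 @ $18 + 329 @ $16 = $7,478
Ending inventory: 27 @ $16 + 280 @ $15 + 40 @ $17 + 74 @ $16 = $6,496

COGS = $7,478; ending inventory = $6,496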